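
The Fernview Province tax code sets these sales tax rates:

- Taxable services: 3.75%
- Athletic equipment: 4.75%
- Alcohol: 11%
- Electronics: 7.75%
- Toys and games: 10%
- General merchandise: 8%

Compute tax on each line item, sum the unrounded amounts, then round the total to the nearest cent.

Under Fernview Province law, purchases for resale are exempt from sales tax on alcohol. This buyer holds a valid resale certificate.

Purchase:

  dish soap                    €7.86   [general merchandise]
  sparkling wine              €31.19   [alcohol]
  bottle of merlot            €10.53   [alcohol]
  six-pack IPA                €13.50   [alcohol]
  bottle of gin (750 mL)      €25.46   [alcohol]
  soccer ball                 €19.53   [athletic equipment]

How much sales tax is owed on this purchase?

Dish soap €7.86: general merchandise → 8% → €0.6288
Sparkling wine €31.19: alcohol, buyer-exempt → 0% → €0.00
Bottle of merlot €10.53: alcohol, buyer-exempt → 0% → €0.00
Six-pack IPA €13.50: alcohol, buyer-exempt → 0% → €0.00
Bottle of gin (750 mL) €25.46: alcohol, buyer-exempt → 0% → €0.00
Soccer ball €19.53: athletic equipment → 4.75% → €0.927675
Unrounded tax sum = €1.556475 → €1.56

€1.56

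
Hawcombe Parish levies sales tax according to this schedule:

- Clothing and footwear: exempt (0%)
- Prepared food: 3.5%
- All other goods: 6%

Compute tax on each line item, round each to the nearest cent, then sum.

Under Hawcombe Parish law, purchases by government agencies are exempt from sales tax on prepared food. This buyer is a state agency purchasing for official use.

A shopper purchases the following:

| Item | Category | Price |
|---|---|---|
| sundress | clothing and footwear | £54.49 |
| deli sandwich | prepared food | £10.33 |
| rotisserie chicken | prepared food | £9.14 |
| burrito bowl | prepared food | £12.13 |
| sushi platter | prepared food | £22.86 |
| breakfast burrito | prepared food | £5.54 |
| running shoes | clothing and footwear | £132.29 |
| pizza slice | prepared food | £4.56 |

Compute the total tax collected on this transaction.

£0.00

Sundress £54.49: clothing and footwear → 0% → £0.00
Deli sandwich £10.33: prepared food, buyer-exempt → 0% → £0.00
Rotisserie chicken £9.14: prepared food, buyer-exempt → 0% → £0.00
Burrito bowl £12.13: prepared food, buyer-exempt → 0% → £0.00
Sushi platter £22.86: prepared food, buyer-exempt → 0% → £0.00
Breakfast burrito £5.54: prepared food, buyer-exempt → 0% → £0.00
Running shoes £132.29: clothing and footwear → 0% → £0.00
Pizza slice £4.56: prepared food, buyer-exempt → 0% → £0.00
Total tax = £0.00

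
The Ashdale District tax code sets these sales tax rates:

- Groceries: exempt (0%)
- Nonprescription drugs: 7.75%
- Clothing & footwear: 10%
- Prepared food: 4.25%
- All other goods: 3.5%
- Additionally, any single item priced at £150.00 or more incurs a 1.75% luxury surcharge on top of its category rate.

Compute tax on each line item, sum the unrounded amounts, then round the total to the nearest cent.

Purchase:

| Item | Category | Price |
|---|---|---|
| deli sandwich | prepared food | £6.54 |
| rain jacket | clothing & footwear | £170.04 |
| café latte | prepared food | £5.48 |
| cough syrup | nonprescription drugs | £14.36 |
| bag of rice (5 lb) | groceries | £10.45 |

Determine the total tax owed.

£21.60

Deli sandwich £6.54: prepared food → 4.25% → £0.27795
Rain jacket £170.04: clothing & footwear → 10% + 1.75% surcharge = 11.75% → £19.9797
Café latte £5.48: prepared food → 4.25% → £0.2329
Cough syrup £14.36: nonprescription drugs → 7.75% → £1.1129
Bag of rice (5 lb) £10.45: groceries → 0% → £0.00
Unrounded tax sum = £21.60345 → £21.60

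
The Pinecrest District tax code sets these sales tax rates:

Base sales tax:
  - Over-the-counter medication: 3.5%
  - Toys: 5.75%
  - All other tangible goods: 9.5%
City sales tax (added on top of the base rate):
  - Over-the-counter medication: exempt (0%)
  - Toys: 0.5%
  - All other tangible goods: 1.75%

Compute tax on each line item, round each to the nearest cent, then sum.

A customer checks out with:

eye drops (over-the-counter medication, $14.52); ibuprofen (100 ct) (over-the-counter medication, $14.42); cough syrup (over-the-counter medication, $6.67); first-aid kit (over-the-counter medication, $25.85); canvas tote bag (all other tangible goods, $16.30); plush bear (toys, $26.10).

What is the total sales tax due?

$5.60

Eye drops $14.52: over-the-counter medication → 3.5% + 0% city = 3.5% → $0.51
Ibuprofen (100 ct) $14.42: over-the-counter medication → 3.5% + 0% city = 3.5% → $0.50
Cough syrup $6.67: over-the-counter medication → 3.5% + 0% city = 3.5% → $0.23
First-aid kit $25.85: over-the-counter medication → 3.5% + 0% city = 3.5% → $0.90
Canvas tote bag $16.30: all other tangible goods → 9.5% + 1.75% city = 11.25% → $1.83
Plush bear $26.10: toys → 5.75% + 0.5% city = 6.25% → $1.63
Total tax = $0.51 + $0.50 + $0.23 + $0.90 + $1.83 + $1.63 = $5.60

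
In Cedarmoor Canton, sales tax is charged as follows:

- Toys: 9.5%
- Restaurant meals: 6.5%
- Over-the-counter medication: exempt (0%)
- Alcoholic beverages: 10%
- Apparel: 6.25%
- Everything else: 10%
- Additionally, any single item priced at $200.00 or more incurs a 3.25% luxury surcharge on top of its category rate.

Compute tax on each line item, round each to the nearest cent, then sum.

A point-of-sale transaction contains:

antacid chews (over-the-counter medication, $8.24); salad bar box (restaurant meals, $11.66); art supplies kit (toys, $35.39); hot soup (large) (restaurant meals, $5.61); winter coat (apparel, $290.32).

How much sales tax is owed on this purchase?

$32.06

Antacid chews $8.24: over-the-counter medication → 0% → $0.00
Salad bar box $11.66: restaurant meals → 6.5% → $0.76
Art supplies kit $35.39: toys → 9.5% → $3.36
Hot soup (large) $5.61: restaurant meals → 6.5% → $0.36
Winter coat $290.32: apparel → 6.25% + 3.25% surcharge = 9.5% → $27.58
Total tax = $0.76 + $3.36 + $0.36 + $27.58 = $32.06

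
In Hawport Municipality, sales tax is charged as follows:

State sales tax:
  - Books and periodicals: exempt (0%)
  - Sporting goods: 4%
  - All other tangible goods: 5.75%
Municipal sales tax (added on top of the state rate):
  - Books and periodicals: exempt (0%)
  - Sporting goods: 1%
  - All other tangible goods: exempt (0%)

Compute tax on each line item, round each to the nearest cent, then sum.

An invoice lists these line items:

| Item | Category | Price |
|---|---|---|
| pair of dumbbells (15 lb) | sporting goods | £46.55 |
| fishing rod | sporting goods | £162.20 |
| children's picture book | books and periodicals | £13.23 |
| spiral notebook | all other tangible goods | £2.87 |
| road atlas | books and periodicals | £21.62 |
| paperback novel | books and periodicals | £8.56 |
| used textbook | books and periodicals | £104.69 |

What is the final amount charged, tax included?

Pair of dumbbells (15 lb) £46.55: sporting goods → 4% + 1% municipal = 5% → £2.33
Fishing rod £162.20: sporting goods → 4% + 1% municipal = 5% → £8.11
Children's picture book £13.23: books and periodicals → 0% + 0% municipal = 0% → £0.00
Spiral notebook £2.87: all other tangible goods → 5.75% + 0% municipal = 5.75% → £0.17
Road atlas £21.62: books and periodicals → 0% + 0% municipal = 0% → £0.00
Paperback novel £8.56: books and periodicals → 0% + 0% municipal = 0% → £0.00
Used textbook £104.69: books and periodicals → 0% + 0% municipal = 0% → £0.00
Subtotal = £359.72; tax = £10.61; total due = £370.33

£370.33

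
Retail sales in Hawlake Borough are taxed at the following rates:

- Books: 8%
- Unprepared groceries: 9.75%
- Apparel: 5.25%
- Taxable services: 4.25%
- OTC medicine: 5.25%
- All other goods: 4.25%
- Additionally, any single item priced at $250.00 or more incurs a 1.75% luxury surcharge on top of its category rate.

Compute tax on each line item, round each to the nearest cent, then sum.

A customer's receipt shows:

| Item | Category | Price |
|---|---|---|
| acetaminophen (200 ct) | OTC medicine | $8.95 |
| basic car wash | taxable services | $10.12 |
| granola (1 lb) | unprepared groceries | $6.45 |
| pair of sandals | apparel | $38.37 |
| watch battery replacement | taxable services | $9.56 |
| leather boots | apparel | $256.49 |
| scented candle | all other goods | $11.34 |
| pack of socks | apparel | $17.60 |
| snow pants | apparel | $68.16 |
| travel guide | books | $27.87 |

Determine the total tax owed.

Acetaminophen (200 ct) $8.95: OTC medicine → 5.25% → $0.47
Basic car wash $10.12: taxable services → 4.25% → $0.43
Granola (1 lb) $6.45: unprepared groceries → 9.75% → $0.63
Pair of sandals $38.37: apparel → 5.25% → $2.01
Watch battery replacement $9.56: taxable services → 4.25% → $0.41
Leather boots $256.49: apparel → 5.25% + 1.75% surcharge = 7% → $17.95
Scented candle $11.34: all other goods → 4.25% → $0.48
Pack of socks $17.60: apparel → 5.25% → $0.92
Snow pants $68.16: apparel → 5.25% → $3.58
Travel guide $27.87: books → 8% → $2.23
Total tax = $0.47 + $0.43 + $0.63 + $2.01 + $0.41 + $17.95 + $0.48 + $0.92 + $3.58 + $2.23 = $29.11

$29.11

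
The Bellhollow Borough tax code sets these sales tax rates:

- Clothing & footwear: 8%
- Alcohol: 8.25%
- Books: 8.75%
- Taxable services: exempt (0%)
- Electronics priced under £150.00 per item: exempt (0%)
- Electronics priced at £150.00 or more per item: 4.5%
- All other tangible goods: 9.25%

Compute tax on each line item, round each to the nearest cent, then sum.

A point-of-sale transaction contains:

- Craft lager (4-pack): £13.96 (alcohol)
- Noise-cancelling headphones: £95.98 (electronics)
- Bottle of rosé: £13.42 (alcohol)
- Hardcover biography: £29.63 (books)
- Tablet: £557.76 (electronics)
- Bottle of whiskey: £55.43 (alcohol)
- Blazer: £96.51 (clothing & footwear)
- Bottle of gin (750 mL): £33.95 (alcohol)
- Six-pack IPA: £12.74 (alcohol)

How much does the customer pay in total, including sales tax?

Craft lager (4-pack) £13.96: alcohol → 8.25% → £1.15
Noise-cancelling headphones £95.98: electronics, under £150.00 → 0% → £0.00
Bottle of rosé £13.42: alcohol → 8.25% → £1.11
Hardcover biography £29.63: books → 8.75% → £2.59
Tablet £557.76: electronics, £150.00 or more → 4.5% → £25.10
Bottle of whiskey £55.43: alcohol → 8.25% → £4.57
Blazer £96.51: clothing & footwear → 8% → £7.72
Bottle of gin (750 mL) £33.95: alcohol → 8.25% → £2.80
Six-pack IPA £12.74: alcohol → 8.25% → £1.05
Subtotal = £909.38; tax = £46.09; total due = £955.47

£955.47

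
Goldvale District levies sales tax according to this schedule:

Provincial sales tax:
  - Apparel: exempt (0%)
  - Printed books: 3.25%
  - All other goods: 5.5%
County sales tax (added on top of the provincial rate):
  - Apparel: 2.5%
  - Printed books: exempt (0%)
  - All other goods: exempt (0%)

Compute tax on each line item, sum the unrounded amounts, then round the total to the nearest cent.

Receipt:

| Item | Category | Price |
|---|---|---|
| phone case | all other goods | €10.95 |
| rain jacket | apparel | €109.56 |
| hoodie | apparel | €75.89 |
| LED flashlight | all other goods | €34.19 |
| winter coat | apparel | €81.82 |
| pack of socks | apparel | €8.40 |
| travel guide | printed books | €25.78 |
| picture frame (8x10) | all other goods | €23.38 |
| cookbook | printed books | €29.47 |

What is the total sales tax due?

Phone case €10.95: all other goods → 5.5% + 0% county = 5.5% → €0.60225
Rain jacket €109.56: apparel → 0% + 2.5% county = 2.5% → €2.739
Hoodie €75.89: apparel → 0% + 2.5% county = 2.5% → €1.89725
LED flashlight €34.19: all other goods → 5.5% + 0% county = 5.5% → €1.88045
Winter coat €81.82: apparel → 0% + 2.5% county = 2.5% → €2.0455
Pack of socks €8.40: apparel → 0% + 2.5% county = 2.5% → €0.21
Travel guide €25.78: printed books → 3.25% + 0% county = 3.25% → €0.83785
Picture frame (8x10) €23.38: all other goods → 5.5% + 0% county = 5.5% → €1.2859
Cookbook €29.47: printed books → 3.25% + 0% county = 3.25% → €0.957775
Unrounded tax sum = €12.455975 → €12.46

€12.46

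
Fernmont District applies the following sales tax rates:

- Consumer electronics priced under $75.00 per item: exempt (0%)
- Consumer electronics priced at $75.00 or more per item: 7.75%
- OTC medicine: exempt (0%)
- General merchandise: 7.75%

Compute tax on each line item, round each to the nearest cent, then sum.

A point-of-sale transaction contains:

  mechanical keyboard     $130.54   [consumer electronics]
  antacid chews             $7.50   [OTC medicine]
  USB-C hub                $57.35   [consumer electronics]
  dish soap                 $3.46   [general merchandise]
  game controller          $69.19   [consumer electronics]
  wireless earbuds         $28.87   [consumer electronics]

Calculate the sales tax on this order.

$10.39

Mechanical keyboard $130.54: consumer electronics, $75.00 or more → 7.75% → $10.12
Antacid chews $7.50: OTC medicine → 0% → $0.00
USB-C hub $57.35: consumer electronics, under $75.00 → 0% → $0.00
Dish soap $3.46: general merchandise → 7.75% → $0.27
Game controller $69.19: consumer electronics, under $75.00 → 0% → $0.00
Wireless earbuds $28.87: consumer electronics, under $75.00 → 0% → $0.00
Total tax = $10.12 + $0.27 = $10.39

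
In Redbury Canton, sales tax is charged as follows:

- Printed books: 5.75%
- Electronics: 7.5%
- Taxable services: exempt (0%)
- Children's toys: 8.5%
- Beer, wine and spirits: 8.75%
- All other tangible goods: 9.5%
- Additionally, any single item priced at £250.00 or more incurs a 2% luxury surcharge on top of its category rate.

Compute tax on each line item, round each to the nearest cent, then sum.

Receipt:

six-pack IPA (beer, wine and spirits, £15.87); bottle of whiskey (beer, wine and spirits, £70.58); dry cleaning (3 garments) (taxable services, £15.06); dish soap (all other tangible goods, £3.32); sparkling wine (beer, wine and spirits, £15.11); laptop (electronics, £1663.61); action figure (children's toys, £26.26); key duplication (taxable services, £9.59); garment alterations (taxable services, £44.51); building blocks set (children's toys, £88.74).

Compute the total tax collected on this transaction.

£177.02

Six-pack IPA £15.87: beer, wine and spirits → 8.75% → £1.39
Bottle of whiskey £70.58: beer, wine and spirits → 8.75% → £6.18
Dry cleaning (3 garments) £15.06: taxable services → 0% → £0.00
Dish soap £3.32: all other tangible goods → 9.5% → £0.32
Sparkling wine £15.11: beer, wine and spirits → 8.75% → £1.32
Laptop £1663.61: electronics → 7.5% + 2% surcharge = 9.5% → £158.04
Action figure £26.26: children's toys → 8.5% → £2.23
Key duplication £9.59: taxable services → 0% → £0.00
Garment alterations £44.51: taxable services → 0% → £0.00
Building blocks set £88.74: children's toys → 8.5% → £7.54
Total tax = £1.39 + £6.18 + £0.32 + £1.32 + £158.04 + £2.23 + £7.54 = £177.02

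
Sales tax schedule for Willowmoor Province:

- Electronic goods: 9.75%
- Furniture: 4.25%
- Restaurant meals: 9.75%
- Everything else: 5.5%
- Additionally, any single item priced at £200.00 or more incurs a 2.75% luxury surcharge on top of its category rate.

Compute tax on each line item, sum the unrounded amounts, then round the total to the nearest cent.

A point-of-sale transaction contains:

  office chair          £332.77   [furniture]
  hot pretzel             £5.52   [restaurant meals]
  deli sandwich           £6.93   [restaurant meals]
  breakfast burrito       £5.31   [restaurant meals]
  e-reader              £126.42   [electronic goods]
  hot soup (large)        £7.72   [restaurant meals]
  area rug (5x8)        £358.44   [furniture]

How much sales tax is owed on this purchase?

Office chair £332.77: furniture → 4.25% + 2.75% surcharge = 7% → £23.2939
Hot pretzel £5.52: restaurant meals → 9.75% → £0.5382
Deli sandwich £6.93: restaurant meals → 9.75% → £0.675675
Breakfast burrito £5.31: restaurant meals → 9.75% → £0.517725
E-reader £126.42: electronic goods → 9.75% → £12.32595
Hot soup (large) £7.72: restaurant meals → 9.75% → £0.7527
Area rug (5x8) £358.44: furniture → 4.25% + 2.75% surcharge = 7% → £25.0908
Unrounded tax sum = £63.19495 → £63.19

£63.19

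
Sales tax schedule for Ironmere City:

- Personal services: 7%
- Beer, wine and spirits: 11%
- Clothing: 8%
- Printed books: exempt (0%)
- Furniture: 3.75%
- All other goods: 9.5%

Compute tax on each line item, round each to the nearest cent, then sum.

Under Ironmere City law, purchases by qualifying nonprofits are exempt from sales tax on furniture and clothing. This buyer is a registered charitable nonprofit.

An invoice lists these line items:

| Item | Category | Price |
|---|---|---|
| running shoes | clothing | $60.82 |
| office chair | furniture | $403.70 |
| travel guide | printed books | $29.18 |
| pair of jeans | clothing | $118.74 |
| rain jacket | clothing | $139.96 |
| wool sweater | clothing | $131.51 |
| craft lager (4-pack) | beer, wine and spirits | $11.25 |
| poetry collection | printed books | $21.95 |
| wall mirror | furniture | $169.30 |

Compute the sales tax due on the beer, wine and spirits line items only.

$1.24

Craft lager (4-pack) $11.25: beer, wine and spirits → 11% → $1.24
Tax on beer, wine and spirits = $1.24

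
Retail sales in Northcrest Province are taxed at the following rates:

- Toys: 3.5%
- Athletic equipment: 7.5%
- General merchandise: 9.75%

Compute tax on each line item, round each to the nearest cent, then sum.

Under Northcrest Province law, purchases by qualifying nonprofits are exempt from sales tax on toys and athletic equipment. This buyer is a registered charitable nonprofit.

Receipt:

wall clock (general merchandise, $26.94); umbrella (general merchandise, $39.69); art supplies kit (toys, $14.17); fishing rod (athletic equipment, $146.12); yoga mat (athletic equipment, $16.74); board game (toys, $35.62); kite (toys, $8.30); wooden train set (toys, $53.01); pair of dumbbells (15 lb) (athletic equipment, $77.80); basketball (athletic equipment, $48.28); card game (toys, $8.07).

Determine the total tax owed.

$6.50

Wall clock $26.94: general merchandise → 9.75% → $2.63
Umbrella $39.69: general merchandise → 9.75% → $3.87
Art supplies kit $14.17: toys, buyer-exempt → 0% → $0.00
Fishing rod $146.12: athletic equipment, buyer-exempt → 0% → $0.00
Yoga mat $16.74: athletic equipment, buyer-exempt → 0% → $0.00
Board game $35.62: toys, buyer-exempt → 0% → $0.00
Kite $8.30: toys, buyer-exempt → 0% → $0.00
Wooden train set $53.01: toys, buyer-exempt → 0% → $0.00
Pair of dumbbells (15 lb) $77.80: athletic equipment, buyer-exempt → 0% → $0.00
Basketball $48.28: athletic equipment, buyer-exempt → 0% → $0.00
Card game $8.07: toys, buyer-exempt → 0% → $0.00
Total tax = $2.63 + $3.87 = $6.50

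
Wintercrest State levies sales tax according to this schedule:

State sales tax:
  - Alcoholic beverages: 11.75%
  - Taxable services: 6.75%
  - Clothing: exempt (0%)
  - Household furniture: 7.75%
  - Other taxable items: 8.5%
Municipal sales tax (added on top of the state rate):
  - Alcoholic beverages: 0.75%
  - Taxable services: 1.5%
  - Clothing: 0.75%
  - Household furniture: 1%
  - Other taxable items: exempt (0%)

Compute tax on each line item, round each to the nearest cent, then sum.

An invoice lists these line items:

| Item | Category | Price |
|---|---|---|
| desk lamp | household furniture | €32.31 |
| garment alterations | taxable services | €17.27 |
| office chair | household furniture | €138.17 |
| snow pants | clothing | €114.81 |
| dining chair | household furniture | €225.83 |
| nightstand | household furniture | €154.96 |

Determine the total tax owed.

Desk lamp €32.31: household furniture → 7.75% + 1% municipal = 8.75% → €2.83
Garment alterations €17.27: taxable services → 6.75% + 1.5% municipal = 8.25% → €1.42
Office chair €138.17: household furniture → 7.75% + 1% municipal = 8.75% → €12.09
Snow pants €114.81: clothing → 0% + 0.75% municipal = 0.75% → €0.86
Dining chair €225.83: household furniture → 7.75% + 1% municipal = 8.75% → €19.76
Nightstand €154.96: household furniture → 7.75% + 1% municipal = 8.75% → €13.56
Total tax = €2.83 + €1.42 + €12.09 + €0.86 + €19.76 + €13.56 = €50.52

€50.52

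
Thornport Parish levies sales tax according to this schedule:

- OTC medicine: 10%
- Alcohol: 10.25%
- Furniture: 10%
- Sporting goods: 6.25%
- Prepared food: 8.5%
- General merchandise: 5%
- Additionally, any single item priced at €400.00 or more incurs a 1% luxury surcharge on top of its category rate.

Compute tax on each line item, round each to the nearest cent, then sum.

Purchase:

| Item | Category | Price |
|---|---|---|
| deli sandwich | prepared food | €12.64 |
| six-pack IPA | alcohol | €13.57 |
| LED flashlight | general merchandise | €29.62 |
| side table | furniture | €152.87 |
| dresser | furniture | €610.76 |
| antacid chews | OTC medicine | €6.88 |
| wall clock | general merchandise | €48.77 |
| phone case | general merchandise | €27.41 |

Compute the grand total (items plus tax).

€993.43

Deli sandwich €12.64: prepared food → 8.5% → €1.07
Six-pack IPA €13.57: alcohol → 10.25% → €1.39
LED flashlight €29.62: general merchandise → 5% → €1.48
Side table €152.87: furniture → 10% → €15.29
Dresser €610.76: furniture → 10% + 1% surcharge = 11% → €67.18
Antacid chews €6.88: OTC medicine → 10% → €0.69
Wall clock €48.77: general merchandise → 5% → €2.44
Phone case €27.41: general merchandise → 5% → €1.37
Subtotal = €902.52; tax = €90.91; total due = €993.43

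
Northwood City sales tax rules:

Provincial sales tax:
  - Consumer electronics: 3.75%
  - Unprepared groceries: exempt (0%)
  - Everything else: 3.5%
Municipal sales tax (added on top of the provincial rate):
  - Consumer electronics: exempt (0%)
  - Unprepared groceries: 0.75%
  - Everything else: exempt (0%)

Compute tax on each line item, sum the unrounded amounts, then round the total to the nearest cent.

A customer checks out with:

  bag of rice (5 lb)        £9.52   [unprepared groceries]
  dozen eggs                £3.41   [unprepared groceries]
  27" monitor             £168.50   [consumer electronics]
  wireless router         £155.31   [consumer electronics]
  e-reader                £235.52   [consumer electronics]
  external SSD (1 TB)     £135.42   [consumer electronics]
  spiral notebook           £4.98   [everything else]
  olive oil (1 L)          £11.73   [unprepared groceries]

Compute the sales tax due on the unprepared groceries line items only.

£0.18

Bag of rice (5 lb) £9.52: unprepared groceries → 0% + 0.75% municipal = 0.75% → £0.0714
Dozen eggs £3.41: unprepared groceries → 0% + 0.75% municipal = 0.75% → £0.025575
Olive oil (1 L) £11.73: unprepared groceries → 0% + 0.75% municipal = 0.75% → £0.087975
Tax on unprepared groceries: unrounded sum = £0.18495 → £0.18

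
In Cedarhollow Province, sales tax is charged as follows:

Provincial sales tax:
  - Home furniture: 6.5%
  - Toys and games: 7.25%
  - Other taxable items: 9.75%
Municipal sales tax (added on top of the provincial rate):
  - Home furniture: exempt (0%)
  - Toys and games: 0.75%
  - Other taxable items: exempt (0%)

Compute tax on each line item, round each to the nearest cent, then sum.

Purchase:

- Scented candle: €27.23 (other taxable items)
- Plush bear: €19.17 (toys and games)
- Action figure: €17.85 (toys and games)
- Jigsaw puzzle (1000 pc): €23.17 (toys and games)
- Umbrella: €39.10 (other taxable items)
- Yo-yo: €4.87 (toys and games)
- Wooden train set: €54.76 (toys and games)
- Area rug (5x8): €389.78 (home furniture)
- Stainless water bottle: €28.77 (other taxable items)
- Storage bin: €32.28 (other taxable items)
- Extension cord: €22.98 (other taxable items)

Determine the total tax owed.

Scented candle €27.23: other taxable items → 9.75% + 0% municipal = 9.75% → €2.65
Plush bear €19.17: toys and games → 7.25% + 0.75% municipal = 8% → €1.53
Action figure €17.85: toys and games → 7.25% + 0.75% municipal = 8% → €1.43
Jigsaw puzzle (1000 pc) €23.17: toys and games → 7.25% + 0.75% municipal = 8% → €1.85
Umbrella €39.10: other taxable items → 9.75% + 0% municipal = 9.75% → €3.81
Yo-yo €4.87: toys and games → 7.25% + 0.75% municipal = 8% → €0.39
Wooden train set €54.76: toys and games → 7.25% + 0.75% municipal = 8% → €4.38
Area rug (5x8) €389.78: home furniture → 6.5% + 0% municipal = 6.5% → €25.34
Stainless water bottle €28.77: other taxable items → 9.75% + 0% municipal = 9.75% → €2.81
Storage bin €32.28: other taxable items → 9.75% + 0% municipal = 9.75% → €3.15
Extension cord €22.98: other taxable items → 9.75% + 0% municipal = 9.75% → €2.24
Total tax = €2.65 + €1.53 + €1.43 + €1.85 + €3.81 + €0.39 + €4.38 + €25.34 + €2.81 + €3.15 + €2.24 = €49.58

€49.58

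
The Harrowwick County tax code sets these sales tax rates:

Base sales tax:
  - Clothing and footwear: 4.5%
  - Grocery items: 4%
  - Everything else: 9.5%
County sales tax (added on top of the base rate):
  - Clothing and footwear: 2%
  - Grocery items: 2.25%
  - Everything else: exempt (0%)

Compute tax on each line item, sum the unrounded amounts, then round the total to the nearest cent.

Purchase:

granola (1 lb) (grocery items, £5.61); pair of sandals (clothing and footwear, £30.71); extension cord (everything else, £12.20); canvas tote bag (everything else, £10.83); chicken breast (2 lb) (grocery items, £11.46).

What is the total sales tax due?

£5.25

Granola (1 lb) £5.61: grocery items → 4% + 2.25% county = 6.25% → £0.350625
Pair of sandals £30.71: clothing and footwear → 4.5% + 2% county = 6.5% → £1.99615
Extension cord £12.20: everything else → 9.5% + 0% county = 9.5% → £1.159
Canvas tote bag £10.83: everything else → 9.5% + 0% county = 9.5% → £1.02885
Chicken breast (2 lb) £11.46: grocery items → 4% + 2.25% county = 6.25% → £0.71625
Unrounded tax sum = £5.250875 → £5.25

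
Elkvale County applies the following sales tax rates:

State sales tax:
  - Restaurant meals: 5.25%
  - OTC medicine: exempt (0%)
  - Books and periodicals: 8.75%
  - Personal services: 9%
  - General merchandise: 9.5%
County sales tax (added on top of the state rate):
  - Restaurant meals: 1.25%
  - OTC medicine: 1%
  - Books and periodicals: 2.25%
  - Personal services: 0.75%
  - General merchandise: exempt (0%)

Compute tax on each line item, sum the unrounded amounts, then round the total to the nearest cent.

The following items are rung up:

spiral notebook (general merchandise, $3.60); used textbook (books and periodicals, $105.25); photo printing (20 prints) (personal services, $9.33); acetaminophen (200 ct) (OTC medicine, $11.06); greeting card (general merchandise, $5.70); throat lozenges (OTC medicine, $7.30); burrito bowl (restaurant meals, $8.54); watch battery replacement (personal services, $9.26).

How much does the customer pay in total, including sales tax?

$175.05

Spiral notebook $3.60: general merchandise → 9.5% + 0% county = 9.5% → $0.342
Used textbook $105.25: books and periodicals → 8.75% + 2.25% county = 11% → $11.5775
Photo printing (20 prints) $9.33: personal services → 9% + 0.75% county = 9.75% → $0.909675
Acetaminophen (200 ct) $11.06: OTC medicine → 0% + 1% county = 1% → $0.1106
Greeting card $5.70: general merchandise → 9.5% + 0% county = 9.5% → $0.5415
Throat lozenges $7.30: OTC medicine → 0% + 1% county = 1% → $0.073
Burrito bowl $8.54: restaurant meals → 5.25% + 1.25% county = 6.5% → $0.5551
Watch battery replacement $9.26: personal services → 9% + 0.75% county = 9.75% → $0.90285
Subtotal = $160.04; unrounded tax = $15.012225 → $15.01; total due = $175.05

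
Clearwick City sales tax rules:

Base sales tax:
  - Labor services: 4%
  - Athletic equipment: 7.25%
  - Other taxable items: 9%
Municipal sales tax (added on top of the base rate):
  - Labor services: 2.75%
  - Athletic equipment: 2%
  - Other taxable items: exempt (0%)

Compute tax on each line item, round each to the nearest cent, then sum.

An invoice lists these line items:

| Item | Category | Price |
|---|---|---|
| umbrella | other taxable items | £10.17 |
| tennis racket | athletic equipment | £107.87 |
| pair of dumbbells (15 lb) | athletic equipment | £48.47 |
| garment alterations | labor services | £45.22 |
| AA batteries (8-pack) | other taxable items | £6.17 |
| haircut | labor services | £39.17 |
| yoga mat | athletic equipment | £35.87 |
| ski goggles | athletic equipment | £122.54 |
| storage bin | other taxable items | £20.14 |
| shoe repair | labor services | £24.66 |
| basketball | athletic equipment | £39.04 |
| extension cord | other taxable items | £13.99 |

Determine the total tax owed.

Umbrella £10.17: other taxable items → 9% + 0% municipal = 9% → £0.92
Tennis racket £107.87: athletic equipment → 7.25% + 2% municipal = 9.25% → £9.98
Pair of dumbbells (15 lb) £48.47: athletic equipment → 7.25% + 2% municipal = 9.25% → £4.48
Garment alterations £45.22: labor services → 4% + 2.75% municipal = 6.75% → £3.05
AA batteries (8-pack) £6.17: other taxable items → 9% + 0% municipal = 9% → £0.56
Haircut £39.17: labor services → 4% + 2.75% municipal = 6.75% → £2.64
Yoga mat £35.87: athletic equipment → 7.25% + 2% municipal = 9.25% → £3.32
Ski goggles £122.54: athletic equipment → 7.25% + 2% municipal = 9.25% → £11.33
Storage bin £20.14: other taxable items → 9% + 0% municipal = 9% → £1.81
Shoe repair £24.66: labor services → 4% + 2.75% municipal = 6.75% → £1.66
Basketball £39.04: athletic equipment → 7.25% + 2% municipal = 9.25% → £3.61
Extension cord £13.99: other taxable items → 9% + 0% municipal = 9% → £1.26
Total tax = £0.92 + £9.98 + £4.48 + £3.05 + £0.56 + £2.64 + £3.32 + £11.33 + £1.81 + £1.66 + £3.61 + £1.26 = £44.62

£44.62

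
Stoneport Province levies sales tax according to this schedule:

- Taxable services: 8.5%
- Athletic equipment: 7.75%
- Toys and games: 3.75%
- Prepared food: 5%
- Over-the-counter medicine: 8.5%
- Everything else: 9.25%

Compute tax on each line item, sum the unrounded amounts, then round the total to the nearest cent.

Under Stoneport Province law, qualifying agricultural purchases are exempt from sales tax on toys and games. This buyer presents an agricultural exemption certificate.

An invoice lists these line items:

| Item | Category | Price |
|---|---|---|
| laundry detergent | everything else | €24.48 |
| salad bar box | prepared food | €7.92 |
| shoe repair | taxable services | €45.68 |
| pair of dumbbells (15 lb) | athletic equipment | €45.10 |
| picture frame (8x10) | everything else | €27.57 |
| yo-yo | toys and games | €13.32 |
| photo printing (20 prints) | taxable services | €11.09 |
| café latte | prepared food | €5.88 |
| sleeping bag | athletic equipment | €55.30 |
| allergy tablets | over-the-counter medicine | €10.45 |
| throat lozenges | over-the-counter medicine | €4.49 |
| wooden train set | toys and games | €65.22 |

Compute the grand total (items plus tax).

€335.88

Laundry detergent €24.48: everything else → 9.25% → €2.2644
Salad bar box €7.92: prepared food → 5% → €0.396
Shoe repair €45.68: taxable services → 8.5% → €3.8828
Pair of dumbbells (15 lb) €45.10: athletic equipment → 7.75% → €3.49525
Picture frame (8x10) €27.57: everything else → 9.25% → €2.550225
Yo-yo €13.32: toys and games, buyer-exempt → 0% → €0.00
Photo printing (20 prints) €11.09: taxable services → 8.5% → €0.94265
Café latte €5.88: prepared food → 5% → €0.294
Sleeping bag €55.30: athletic equipment → 7.75% → €4.28575
Allergy tablets €10.45: over-the-counter medicine → 8.5% → €0.88825
Throat lozenges €4.49: over-the-counter medicine → 8.5% → €0.38165
Wooden train set €65.22: toys and games, buyer-exempt → 0% → €0.00
Subtotal = €316.50; unrounded tax = €19.380975 → €19.38; total due = €335.88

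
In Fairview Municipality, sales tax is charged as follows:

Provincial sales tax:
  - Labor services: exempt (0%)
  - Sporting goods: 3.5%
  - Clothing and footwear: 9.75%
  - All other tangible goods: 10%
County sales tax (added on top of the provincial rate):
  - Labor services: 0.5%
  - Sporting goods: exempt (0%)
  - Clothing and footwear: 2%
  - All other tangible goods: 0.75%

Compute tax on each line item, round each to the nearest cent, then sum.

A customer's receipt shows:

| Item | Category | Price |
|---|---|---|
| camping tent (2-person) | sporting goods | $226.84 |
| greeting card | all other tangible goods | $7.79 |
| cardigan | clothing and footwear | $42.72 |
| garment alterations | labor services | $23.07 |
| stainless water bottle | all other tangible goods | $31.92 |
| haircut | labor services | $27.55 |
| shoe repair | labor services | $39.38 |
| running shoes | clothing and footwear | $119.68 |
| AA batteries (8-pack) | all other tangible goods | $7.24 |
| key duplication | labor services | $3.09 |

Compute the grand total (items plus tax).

Camping tent (2-person) $226.84: sporting goods → 3.5% + 0% county = 3.5% → $7.94
Greeting card $7.79: all other tangible goods → 10% + 0.75% county = 10.75% → $0.84
Cardigan $42.72: clothing and footwear → 9.75% + 2% county = 11.75% → $5.02
Garment alterations $23.07: labor services → 0% + 0.5% county = 0.5% → $0.12
Stainless water bottle $31.92: all other tangible goods → 10% + 0.75% county = 10.75% → $3.43
Haircut $27.55: labor services → 0% + 0.5% county = 0.5% → $0.14
Shoe repair $39.38: labor services → 0% + 0.5% county = 0.5% → $0.20
Running shoes $119.68: clothing and footwear → 9.75% + 2% county = 11.75% → $14.06
AA batteries (8-pack) $7.24: all other tangible goods → 10% + 0.75% county = 10.75% → $0.78
Key duplication $3.09: labor services → 0% + 0.5% county = 0.5% → $0.02
Subtotal = $529.28; tax = $32.55; total due = $561.83

$561.83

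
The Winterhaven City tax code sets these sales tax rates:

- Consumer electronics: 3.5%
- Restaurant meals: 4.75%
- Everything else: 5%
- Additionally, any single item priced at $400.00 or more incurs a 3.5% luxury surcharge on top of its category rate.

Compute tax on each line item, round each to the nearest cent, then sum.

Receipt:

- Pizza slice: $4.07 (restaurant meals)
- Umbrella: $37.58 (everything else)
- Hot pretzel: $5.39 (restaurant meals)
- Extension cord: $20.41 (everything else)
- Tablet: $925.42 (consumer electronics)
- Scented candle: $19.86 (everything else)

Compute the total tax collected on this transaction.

Pizza slice $4.07: restaurant meals → 4.75% → $0.19
Umbrella $37.58: everything else → 5% → $1.88
Hot pretzel $5.39: restaurant meals → 4.75% → $0.26
Extension cord $20.41: everything else → 5% → $1.02
Tablet $925.42: consumer electronics → 3.5% + 3.5% surcharge = 7% → $64.78
Scented candle $19.86: everything else → 5% → $0.99
Total tax = $0.19 + $1.88 + $0.26 + $1.02 + $64.78 + $0.99 = $69.12

$69.12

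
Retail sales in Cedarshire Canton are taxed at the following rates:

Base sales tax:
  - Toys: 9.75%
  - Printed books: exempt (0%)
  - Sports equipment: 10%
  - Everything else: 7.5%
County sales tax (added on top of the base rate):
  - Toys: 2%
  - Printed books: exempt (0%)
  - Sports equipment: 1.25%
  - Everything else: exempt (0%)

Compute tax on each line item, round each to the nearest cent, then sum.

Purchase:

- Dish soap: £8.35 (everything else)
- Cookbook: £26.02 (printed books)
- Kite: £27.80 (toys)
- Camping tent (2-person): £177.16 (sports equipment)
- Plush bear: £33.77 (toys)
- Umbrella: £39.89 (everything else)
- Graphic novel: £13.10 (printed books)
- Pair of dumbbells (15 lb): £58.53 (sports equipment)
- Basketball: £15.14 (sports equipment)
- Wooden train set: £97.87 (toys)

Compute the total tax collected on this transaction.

£50.57

Dish soap £8.35: everything else → 7.5% + 0% county = 7.5% → £0.63
Cookbook £26.02: printed books → 0% + 0% county = 0% → £0.00
Kite £27.80: toys → 9.75% + 2% county = 11.75% → £3.27
Camping tent (2-person) £177.16: sports equipment → 10% + 1.25% county = 11.25% → £19.93
Plush bear £33.77: toys → 9.75% + 2% county = 11.75% → £3.97
Umbrella £39.89: everything else → 7.5% + 0% county = 7.5% → £2.99
Graphic novel £13.10: printed books → 0% + 0% county = 0% → £0.00
Pair of dumbbells (15 lb) £58.53: sports equipment → 10% + 1.25% county = 11.25% → £6.58
Basketball £15.14: sports equipment → 10% + 1.25% county = 11.25% → £1.70
Wooden train set £97.87: toys → 9.75% + 2% county = 11.75% → £11.50
Total tax = £0.63 + £3.27 + £19.93 + £3.97 + £2.99 + £6.58 + £1.70 + £11.50 = £50.57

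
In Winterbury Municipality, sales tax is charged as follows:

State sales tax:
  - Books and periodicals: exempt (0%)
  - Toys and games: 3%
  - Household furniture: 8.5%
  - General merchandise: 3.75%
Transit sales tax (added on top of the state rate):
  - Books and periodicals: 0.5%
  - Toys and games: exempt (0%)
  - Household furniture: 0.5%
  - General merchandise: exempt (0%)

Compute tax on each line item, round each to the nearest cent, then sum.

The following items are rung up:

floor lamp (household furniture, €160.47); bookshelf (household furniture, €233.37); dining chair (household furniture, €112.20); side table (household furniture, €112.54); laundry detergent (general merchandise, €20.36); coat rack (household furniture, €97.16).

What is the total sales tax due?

€65.17

Floor lamp €160.47: household furniture → 8.5% + 0.5% transit = 9% → €14.44
Bookshelf €233.37: household furniture → 8.5% + 0.5% transit = 9% → €21.00
Dining chair €112.20: household furniture → 8.5% + 0.5% transit = 9% → €10.10
Side table €112.54: household furniture → 8.5% + 0.5% transit = 9% → €10.13
Laundry detergent €20.36: general merchandise → 3.75% + 0% transit = 3.75% → €0.76
Coat rack €97.16: household furniture → 8.5% + 0.5% transit = 9% → €8.74
Total tax = €14.44 + €21.00 + €10.10 + €10.13 + €0.76 + €8.74 = €65.17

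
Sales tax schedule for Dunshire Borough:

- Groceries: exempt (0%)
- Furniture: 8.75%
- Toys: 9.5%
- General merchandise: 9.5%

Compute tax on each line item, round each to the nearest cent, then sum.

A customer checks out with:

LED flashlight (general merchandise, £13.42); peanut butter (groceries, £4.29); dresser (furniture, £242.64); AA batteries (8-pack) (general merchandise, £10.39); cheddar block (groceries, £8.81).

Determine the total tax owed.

LED flashlight £13.42: general merchandise → 9.5% → £1.27
Peanut butter £4.29: groceries → 0% → £0.00
Dresser £242.64: furniture → 8.75% → £21.23
AA batteries (8-pack) £10.39: general merchandise → 9.5% → £0.99
Cheddar block £8.81: groceries → 0% → £0.00
Total tax = £1.27 + £21.23 + £0.99 = £23.49

£23.49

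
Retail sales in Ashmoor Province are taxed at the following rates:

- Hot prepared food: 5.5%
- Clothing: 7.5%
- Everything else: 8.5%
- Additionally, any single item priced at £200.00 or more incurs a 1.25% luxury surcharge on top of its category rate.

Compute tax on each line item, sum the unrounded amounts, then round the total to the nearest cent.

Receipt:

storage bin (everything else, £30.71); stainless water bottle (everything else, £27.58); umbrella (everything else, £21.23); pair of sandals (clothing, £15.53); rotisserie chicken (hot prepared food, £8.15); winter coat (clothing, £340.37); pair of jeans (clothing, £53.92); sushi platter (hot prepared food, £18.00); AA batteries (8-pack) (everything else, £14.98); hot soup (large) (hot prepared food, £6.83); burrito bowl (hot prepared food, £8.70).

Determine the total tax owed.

Storage bin £30.71: everything else → 8.5% → £2.61035
Stainless water bottle £27.58: everything else → 8.5% → £2.3443
Umbrella £21.23: everything else → 8.5% → £1.80455
Pair of sandals £15.53: clothing → 7.5% → £1.16475
Rotisserie chicken £8.15: hot prepared food → 5.5% → £0.44825
Winter coat £340.37: clothing → 7.5% + 1.25% surcharge = 8.75% → £29.782375
Pair of jeans £53.92: clothing → 7.5% → £4.044
Sushi platter £18.00: hot prepared food → 5.5% → £0.99
AA batteries (8-pack) £14.98: everything else → 8.5% → £1.2733
Hot soup (large) £6.83: hot prepared food → 5.5% → £0.37565
Burrito bowl £8.70: hot prepared food → 5.5% → £0.4785
Unrounded tax sum = £45.316025 → £45.32

£45.32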